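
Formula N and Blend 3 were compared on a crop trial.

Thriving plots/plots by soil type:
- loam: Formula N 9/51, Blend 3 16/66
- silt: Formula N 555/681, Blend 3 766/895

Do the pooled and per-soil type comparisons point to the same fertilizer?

Yes

Loam: Formula N 9/51 = 17.6%, Blend 3 16/66 = 24.2% → Blend 3
Silt: Formula N 555/681 = 81.5%, Blend 3 766/895 = 85.6% → Blend 3
Overall: Formula N 564/732 = 77.0%, Blend 3 782/961 = 81.4% → Blend 3
Blend 3 wins overall and in every soil group — no reversal.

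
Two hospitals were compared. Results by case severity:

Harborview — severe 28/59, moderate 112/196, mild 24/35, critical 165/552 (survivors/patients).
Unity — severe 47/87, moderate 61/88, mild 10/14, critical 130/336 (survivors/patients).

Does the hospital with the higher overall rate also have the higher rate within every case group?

Severe: Harborview 28/59 = 47.5%, Unity 47/87 = 54.0% → Unity
Moderate: Harborview 112/196 = 57.1%, Unity 61/88 = 69.3% → Unity
Mild: Harborview 24/35 = 68.6%, Unity 10/14 = 71.4% → Unity
Critical: Harborview 165/552 = 29.9%, Unity 130/336 = 38.7% → Unity
Overall: Harborview 329/842 = 39.1%, Unity 248/525 = 47.2% → Unity
Unity wins overall and in every case group — no reversal.

Yes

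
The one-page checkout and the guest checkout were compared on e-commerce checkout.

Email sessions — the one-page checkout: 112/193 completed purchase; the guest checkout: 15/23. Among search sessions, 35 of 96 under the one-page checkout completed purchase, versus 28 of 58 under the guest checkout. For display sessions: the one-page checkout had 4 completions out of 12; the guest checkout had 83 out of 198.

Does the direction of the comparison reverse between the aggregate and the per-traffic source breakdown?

Email: the one-page checkout 112/193 = 58.0%, the guest checkout 15/23 = 65.2% → the guest checkout
Search: the one-page checkout 35/96 = 36.5%, the guest checkout 28/58 = 48.3% → the guest checkout
Display: the one-page checkout 4/12 = 33.3%, the guest checkout 83/198 = 41.9% → the guest checkout
Overall: the one-page checkout 151/301 = 50.2%, the guest checkout 126/279 = 45.2% → the one-page checkout
The guest checkout wins each traffic group but the one-page checkout wins overall — the comparison reverses. The guest checkout's sessions skew toward display, which has a lower base rate.

Yes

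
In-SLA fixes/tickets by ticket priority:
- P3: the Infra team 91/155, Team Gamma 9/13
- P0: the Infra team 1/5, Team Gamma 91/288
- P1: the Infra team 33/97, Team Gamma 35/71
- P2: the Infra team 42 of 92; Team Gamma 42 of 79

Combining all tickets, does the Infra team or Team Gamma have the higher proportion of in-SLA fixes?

the Infra team

P3: the Infra team 91/155 = 58.7%, Team Gamma 9/13 = 69.2% → Team Gamma
P0: the Infra team 1/5 = 20.0%, Team Gamma 91/288 = 31.6% → Team Gamma
P1: the Infra team 33/97 = 34.0%, Team Gamma 35/71 = 49.3% → Team Gamma
P2: the Infra team 42/92 = 45.7%, Team Gamma 42/79 = 53.2% → Team Gamma
Overall: the Infra team 167/349 = 47.9%, Team Gamma 177/451 = 39.2% → the Infra team
(Team Gamma wins every ticket group but the Infra team wins overall — Team Gamma's tickets skew toward the low-rate P0 group.)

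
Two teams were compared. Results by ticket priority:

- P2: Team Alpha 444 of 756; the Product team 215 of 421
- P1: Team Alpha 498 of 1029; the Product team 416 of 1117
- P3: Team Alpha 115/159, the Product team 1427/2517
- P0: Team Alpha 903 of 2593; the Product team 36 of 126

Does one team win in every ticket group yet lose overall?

Yes

P2: Team Alpha 444/756 = 58.7%, the Product team 215/421 = 51.1% → Team Alpha
P1: Team Alpha 498/1029 = 48.4%, the Product team 416/1117 = 37.2% → Team Alpha
P3: Team Alpha 115/159 = 72.3%, the Product team 1427/2517 = 56.7% → Team Alpha
P0: Team Alpha 903/2593 = 34.8%, the Product team 36/126 = 28.6% → Team Alpha
Overall: Team Alpha 1960/4537 = 43.2%, the Product team 2094/4181 = 50.1% → the Product team
Team Alpha wins each ticket group but the Product team wins overall — the comparison reverses. Team Alpha's tickets skew toward P0, which has a lower base rate.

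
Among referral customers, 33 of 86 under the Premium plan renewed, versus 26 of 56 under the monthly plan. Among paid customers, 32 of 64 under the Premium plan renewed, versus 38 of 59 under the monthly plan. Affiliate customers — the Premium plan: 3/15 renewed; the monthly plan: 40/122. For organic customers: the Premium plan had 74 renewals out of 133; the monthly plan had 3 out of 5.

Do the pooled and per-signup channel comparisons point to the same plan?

No

Referral: the Premium plan 33/86 = 38.4%, the monthly plan 26/56 = 46.4% → the monthly plan
Paid: the Premium plan 32/64 = 50.0%, the monthly plan 38/59 = 64.4% → the monthly plan
Affiliate: the Premium plan 3/15 = 20.0%, the monthly plan 40/122 = 32.8% → the monthly plan
Organic: the Premium plan 74/133 = 55.6%, the monthly plan 3/5 = 60.0% → the monthly plan
Overall: the Premium plan 142/298 = 47.7%, the monthly plan 107/242 = 44.2% → the Premium plan
The monthly plan wins each signup group but the Premium plan wins overall — the comparison reverses. The monthly plan's customers skew toward affiliate, which has a lower base rate.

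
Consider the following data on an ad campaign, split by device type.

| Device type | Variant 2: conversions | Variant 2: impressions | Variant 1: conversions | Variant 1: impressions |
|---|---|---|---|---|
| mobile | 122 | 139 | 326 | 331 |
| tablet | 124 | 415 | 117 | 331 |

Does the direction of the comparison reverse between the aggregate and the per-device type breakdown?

Mobile: Variant 2 122/139 = 87.8%, Variant 1 326/331 = 98.5% → Variant 1
Tablet: Variant 2 124/415 = 29.9%, Variant 1 117/331 = 35.3% → Variant 1
Overall: Variant 2 246/554 = 44.4%, Variant 1 443/662 = 66.9% → Variant 1
Variant 1 wins overall and in every device group — no reversal.

No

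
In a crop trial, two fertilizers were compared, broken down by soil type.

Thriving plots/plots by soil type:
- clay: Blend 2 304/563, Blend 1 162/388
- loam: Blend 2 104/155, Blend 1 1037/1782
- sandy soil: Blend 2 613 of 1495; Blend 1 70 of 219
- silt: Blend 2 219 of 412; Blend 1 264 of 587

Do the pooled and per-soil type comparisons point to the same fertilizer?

No

Clay: Blend 2 304/563 = 54.0%, Blend 1 162/388 = 41.8% → Blend 2
Loam: Blend 2 104/155 = 67.1%, Blend 1 1037/1782 = 58.2% → Blend 2
Sandy soil: Blend 2 613/1495 = 41.0%, Blend 1 70/219 = 32.0% → Blend 2
Silt: Blend 2 219/412 = 53.2%, Blend 1 264/587 = 45.0% → Blend 2
Overall: Blend 2 1240/2625 = 47.2%, Blend 1 1533/2976 = 51.5% → Blend 1
Blend 2 wins each soil group but Blend 1 wins overall — the comparison reverses. Blend 2's plots skew toward sandy soil, which has a lower base rate.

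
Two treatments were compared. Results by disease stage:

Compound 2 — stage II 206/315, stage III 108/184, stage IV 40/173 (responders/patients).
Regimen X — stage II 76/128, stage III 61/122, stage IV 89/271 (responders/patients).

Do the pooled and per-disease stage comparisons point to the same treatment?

Stage II: Compound 2 206/315 = 65.4%, Regimen X 76/128 = 59.4% → Compound 2
Stage III: Compound 2 108/184 = 58.7%, Regimen X 61/122 = 50.0% → Compound 2
Stage IV: Compound 2 40/173 = 23.1%, Regimen X 89/271 = 32.8% → Regimen X
Overall: Compound 2 354/672 = 52.7%, Regimen X 226/521 = 43.4% → Compound 2
Neither sweeps: Compound 2 wins 2 of 3 groups, Regimen X wins 1. Compound 2 wins overall but not every group — no Simpson reversal.

No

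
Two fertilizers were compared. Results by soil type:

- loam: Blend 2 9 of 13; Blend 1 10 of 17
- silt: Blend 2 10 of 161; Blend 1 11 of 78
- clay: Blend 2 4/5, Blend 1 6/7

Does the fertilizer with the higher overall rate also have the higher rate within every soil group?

Loam: Blend 2 9/13 = 69.2%, Blend 1 10/17 = 58.8% → Blend 2
Silt: Blend 2 10/161 = 6.2%, Blend 1 11/78 = 14.1% → Blend 1
Clay: Blend 2 4/5 = 80.0%, Blend 1 6/7 = 85.7% → Blend 1
Overall: Blend 2 23/179 = 12.8%, Blend 1 27/102 = 26.5% → Blend 1
Neither sweeps: Blend 2 wins 1 of 3 groups, Blend 1 wins 2. Blend 1 wins overall but not every group — no Simpson reversal.

No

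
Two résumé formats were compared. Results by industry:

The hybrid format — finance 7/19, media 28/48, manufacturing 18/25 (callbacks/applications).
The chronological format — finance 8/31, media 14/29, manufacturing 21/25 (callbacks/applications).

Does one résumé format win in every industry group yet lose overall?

No

Finance: the hybrid format 7/19 = 36.8%, the chronological format 8/31 = 25.8% → the hybrid format
Media: the hybrid format 28/48 = 58.3%, the chronological format 14/29 = 48.3% → the hybrid format
Manufacturing: the hybrid format 18/25 = 72.0%, the chronological format 21/25 = 84.0% → the chronological format
Overall: the hybrid format 53/92 = 57.6%, the chronological format 43/85 = 50.6% → the hybrid format
Neither sweeps: the hybrid format wins 2 of 3 groups, the chronological format wins 1. The hybrid format wins overall but not every group — no Simpson reversal.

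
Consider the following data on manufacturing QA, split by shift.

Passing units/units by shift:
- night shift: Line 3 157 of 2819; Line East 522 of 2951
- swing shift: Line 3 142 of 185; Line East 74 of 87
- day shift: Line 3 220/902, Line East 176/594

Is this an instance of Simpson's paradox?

Night shift: Line 3 157/2819 = 5.6%, Line East 522/2951 = 17.7% → Line East
Swing shift: Line 3 142/185 = 76.8%, Line East 74/87 = 85.1% → Line East
Day shift: Line 3 220/902 = 24.4%, Line East 176/594 = 29.6% → Line East
Overall: Line 3 519/3906 = 13.3%, Line East 772/3632 = 21.3% → Line East
Line East wins overall and in every shift group — no reversal.

No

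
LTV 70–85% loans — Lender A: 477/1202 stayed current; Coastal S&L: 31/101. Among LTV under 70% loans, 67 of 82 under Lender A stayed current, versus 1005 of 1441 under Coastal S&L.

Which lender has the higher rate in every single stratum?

Lender A

LTV 70–85%: Lender A 477/1202 = 39.7%, Coastal S&L 31/101 = 30.7% → Lender A
LTV under 70%: Lender A 67/82 = 81.7%, Coastal S&L 1005/1441 = 69.7% → Lender A
Lender A has the higher rate in both groups.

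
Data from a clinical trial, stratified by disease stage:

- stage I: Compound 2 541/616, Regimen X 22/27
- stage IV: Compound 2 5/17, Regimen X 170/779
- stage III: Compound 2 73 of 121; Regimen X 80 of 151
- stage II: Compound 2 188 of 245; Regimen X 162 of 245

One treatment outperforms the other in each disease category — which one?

Stage I: Compound 2 541/616 = 87.8%, Regimen X 22/27 = 81.5% → Compound 2
Stage IV: Compound 2 5/17 = 29.4%, Regimen X 170/779 = 21.8% → Compound 2
Stage III: Compound 2 73/121 = 60.3%, Regimen X 80/151 = 53.0% → Compound 2
Stage II: Compound 2 188/245 = 76.7%, Regimen X 162/245 = 66.1% → Compound 2
Compound 2 has the higher rate in all 4 groups.

Compound 2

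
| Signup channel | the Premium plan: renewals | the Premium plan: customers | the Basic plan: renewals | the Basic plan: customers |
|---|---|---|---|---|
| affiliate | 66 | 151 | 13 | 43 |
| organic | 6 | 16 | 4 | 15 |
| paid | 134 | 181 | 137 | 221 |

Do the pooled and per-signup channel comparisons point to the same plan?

Yes

Affiliate: the Premium plan 66/151 = 43.7%, the Basic plan 13/43 = 30.2% → the Premium plan
Organic: the Premium plan 6/16 = 37.5%, the Basic plan 4/15 = 26.7% → the Premium plan
Paid: the Premium plan 134/181 = 74.0%, the Basic plan 137/221 = 62.0% → the Premium plan
Overall: the Premium plan 206/348 = 59.2%, the Basic plan 154/279 = 55.2% → the Premium plan
The Premium plan wins overall and in every signup group — no reversal.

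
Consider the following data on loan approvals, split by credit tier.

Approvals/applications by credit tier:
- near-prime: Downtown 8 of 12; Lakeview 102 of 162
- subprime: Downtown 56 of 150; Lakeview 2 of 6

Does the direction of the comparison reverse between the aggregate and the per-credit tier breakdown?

Near-prime: Downtown 8/12 = 66.7%, Lakeview 102/162 = 63.0% → Downtown
Subprime: Downtown 56/150 = 37.3%, Lakeview 2/6 = 33.3% → Downtown
Overall: Downtown 64/162 = 39.5%, Lakeview 104/168 = 61.9% → Lakeview
Downtown wins each credit group but Lakeview wins overall — the comparison reverses. Downtown's applications skew toward subprime, which has a lower base rate.

Yes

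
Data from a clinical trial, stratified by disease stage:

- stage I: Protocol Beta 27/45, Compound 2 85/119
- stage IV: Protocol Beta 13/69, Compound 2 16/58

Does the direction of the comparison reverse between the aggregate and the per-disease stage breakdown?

Stage I: Protocol Beta 27/45 = 60.0%, Compound 2 85/119 = 71.4% → Compound 2
Stage IV: Protocol Beta 13/69 = 18.8%, Compound 2 16/58 = 27.6% → Compound 2
Overall: Protocol Beta 40/114 = 35.1%, Compound 2 101/177 = 57.1% → Compound 2
Compound 2 wins overall and in every disease group — no reversal.

No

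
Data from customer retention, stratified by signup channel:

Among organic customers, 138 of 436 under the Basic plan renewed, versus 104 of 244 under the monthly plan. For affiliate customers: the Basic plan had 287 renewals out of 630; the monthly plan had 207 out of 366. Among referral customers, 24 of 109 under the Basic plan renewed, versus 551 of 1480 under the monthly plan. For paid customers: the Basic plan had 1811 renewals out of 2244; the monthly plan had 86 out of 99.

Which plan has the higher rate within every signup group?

the monthly plan

Organic: the Basic plan 138/436 = 31.7%, the monthly plan 104/244 = 42.6% → the monthly plan
Affiliate: the Basic plan 287/630 = 45.6%, the monthly plan 207/366 = 56.6% → the monthly plan
Referral: the Basic plan 24/109 = 22.0%, the monthly plan 551/1480 = 37.2% → the monthly plan
Paid: the Basic plan 1811/2244 = 80.7%, the monthly plan 86/99 = 86.9% → the monthly plan
The monthly plan has the higher rate in all 4 groups.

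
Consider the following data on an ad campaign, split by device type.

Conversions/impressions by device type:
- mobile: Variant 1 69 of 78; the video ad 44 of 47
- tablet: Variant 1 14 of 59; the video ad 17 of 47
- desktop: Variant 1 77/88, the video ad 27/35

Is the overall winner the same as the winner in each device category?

No

Mobile: Variant 1 69/78 = 88.5%, the video ad 44/47 = 93.6% → the video ad
Tablet: Variant 1 14/59 = 23.7%, the video ad 17/47 = 36.2% → the video ad
Desktop: Variant 1 77/88 = 87.5%, the video ad 27/35 = 77.1% → Variant 1
Overall: Variant 1 160/225 = 71.1%, the video ad 88/129 = 68.2% → Variant 1
Neither sweeps: Variant 1 wins 1 of 3 groups, the video ad wins 2. Variant 1 wins overall but not every group — no Simpson reversal.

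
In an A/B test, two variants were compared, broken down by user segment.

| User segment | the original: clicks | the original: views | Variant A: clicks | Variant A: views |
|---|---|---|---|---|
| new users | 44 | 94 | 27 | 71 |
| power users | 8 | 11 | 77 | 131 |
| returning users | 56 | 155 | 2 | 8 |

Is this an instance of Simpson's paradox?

Yes

New users: the original 44/94 = 46.8%, Variant A 27/71 = 38.0% → the original
Power users: the original 8/11 = 72.7%, Variant A 77/131 = 58.8% → the original
Returning users: the original 56/155 = 36.1%, Variant A 2/8 = 25.0% → the original
Overall: the original 108/260 = 41.5%, Variant A 106/210 = 50.5% → Variant A
The original wins each user group but Variant A wins overall — the comparison reverses. The original's views skew toward returning users, which has a lower base rate.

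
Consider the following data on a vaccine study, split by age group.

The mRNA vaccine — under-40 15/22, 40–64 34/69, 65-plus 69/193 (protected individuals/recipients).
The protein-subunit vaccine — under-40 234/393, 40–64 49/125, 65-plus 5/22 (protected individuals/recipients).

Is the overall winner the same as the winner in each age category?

Under-40: the mRNA vaccine 15/22 = 68.2%, the protein-subunit vaccine 234/393 = 59.5% → the mRNA vaccine
40–64: the mRNA vaccine 34/69 = 49.3%, the protein-subunit vaccine 49/125 = 39.2% → the mRNA vaccine
65-plus: the mRNA vaccine 69/193 = 35.8%, the protein-subunit vaccine 5/22 = 22.7% → the mRNA vaccine
Overall: the mRNA vaccine 118/284 = 41.5%, the protein-subunit vaccine 288/540 = 53.3% → the protein-subunit vaccine
The mRNA vaccine wins each age group but the protein-subunit vaccine wins overall — the comparison reverses. The mRNA vaccine's recipients skew toward 65-plus, which has a lower base rate.

No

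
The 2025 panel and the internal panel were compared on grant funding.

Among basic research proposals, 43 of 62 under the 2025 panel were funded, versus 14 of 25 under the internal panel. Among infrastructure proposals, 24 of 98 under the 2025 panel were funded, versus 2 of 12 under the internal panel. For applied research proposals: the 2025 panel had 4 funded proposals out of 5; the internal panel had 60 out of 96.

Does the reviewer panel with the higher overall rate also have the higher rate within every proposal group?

Basic research: the 2025 panel 43/62 = 69.4%, the internal panel 14/25 = 56.0% → the 2025 panel
Infrastructure: the 2025 panel 24/98 = 24.5%, the internal panel 2/12 = 16.7% → the 2025 panel
Applied research: the 2025 panel 4/5 = 80.0%, the internal panel 60/96 = 62.5% → the 2025 panel
Overall: the 2025 panel 71/165 = 43.0%, the internal panel 76/133 = 57.1% → the internal panel
The 2025 panel wins each proposal group but the internal panel wins overall — the comparison reverses. The 2025 panel's proposals skew toward infrastructure, which has a lower base rate.

No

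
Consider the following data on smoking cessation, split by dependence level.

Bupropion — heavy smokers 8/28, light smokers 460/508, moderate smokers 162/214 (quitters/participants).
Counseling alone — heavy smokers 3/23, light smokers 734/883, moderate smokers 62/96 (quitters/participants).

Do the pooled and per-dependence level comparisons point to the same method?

Heavy smokers: bupropion 8/28 = 28.6%, counseling alone 3/23 = 13.0% → bupropion
Light smokers: bupropion 460/508 = 90.6%, counseling alone 734/883 = 83.1% → bupropion
Moderate smokers: bupropion 162/214 = 75.7%, counseling alone 62/96 = 64.6% → bupropion
Overall: bupropion 630/750 = 84.0%, counseling alone 799/1002 = 79.7% → bupropion
Bupropion wins overall and in every dependence group — no reversal.

Yes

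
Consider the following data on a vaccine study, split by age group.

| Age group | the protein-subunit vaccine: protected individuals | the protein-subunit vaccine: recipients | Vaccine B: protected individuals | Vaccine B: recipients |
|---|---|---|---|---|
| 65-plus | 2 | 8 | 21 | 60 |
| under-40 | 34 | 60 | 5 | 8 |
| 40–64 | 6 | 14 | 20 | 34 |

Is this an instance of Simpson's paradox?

65-plus: the protein-subunit vaccine 2/8 = 25.0%, Vaccine B 21/60 = 35.0% → Vaccine B
Under-40: the protein-subunit vaccine 34/60 = 56.7%, Vaccine B 5/8 = 62.5% → Vaccine B
40–64: the protein-subunit vaccine 6/14 = 42.9%, Vaccine B 20/34 = 58.8% → Vaccine B
Overall: the protein-subunit vaccine 42/82 = 51.2%, Vaccine B 46/102 = 45.1% → the protein-subunit vaccine
Vaccine B wins each age group but the protein-subunit vaccine wins overall — the comparison reverses. Vaccine B's recipients skew toward 65-plus, which has a lower base rate.

Yes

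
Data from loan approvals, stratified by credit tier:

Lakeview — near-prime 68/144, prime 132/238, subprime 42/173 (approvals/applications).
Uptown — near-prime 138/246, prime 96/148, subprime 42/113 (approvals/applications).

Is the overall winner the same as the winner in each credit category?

Near-prime: Lakeview 68/144 = 47.2%, Uptown 138/246 = 56.1% → Uptown
Prime: Lakeview 132/238 = 55.5%, Uptown 96/148 = 64.9% → Uptown
Subprime: Lakeview 42/173 = 24.3%, Uptown 42/113 = 37.2% → Uptown
Overall: Lakeview 242/555 = 43.6%, Uptown 276/507 = 54.4% → Uptown
Uptown wins overall and in every credit group — no reversal.

Yes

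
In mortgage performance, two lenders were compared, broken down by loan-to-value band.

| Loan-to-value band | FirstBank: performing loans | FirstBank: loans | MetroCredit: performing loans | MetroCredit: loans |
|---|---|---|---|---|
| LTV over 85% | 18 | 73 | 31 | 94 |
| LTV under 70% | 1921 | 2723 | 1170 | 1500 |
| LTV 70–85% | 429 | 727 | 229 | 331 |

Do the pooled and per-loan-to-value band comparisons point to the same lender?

Yes

LTV over 85%: FirstBank 18/73 = 24.7%, MetroCredit 31/94 = 33.0% → MetroCredit
LTV under 70%: FirstBank 1921/2723 = 70.5%, MetroCredit 1170/1500 = 78.0% → MetroCredit
LTV 70–85%: FirstBank 429/727 = 59.0%, MetroCredit 229/331 = 69.2% → MetroCredit
Overall: FirstBank 2368/3523 = 67.2%, MetroCredit 1430/1925 = 74.3% → MetroCredit
MetroCredit wins overall and in every loan-to-value group — no reversal.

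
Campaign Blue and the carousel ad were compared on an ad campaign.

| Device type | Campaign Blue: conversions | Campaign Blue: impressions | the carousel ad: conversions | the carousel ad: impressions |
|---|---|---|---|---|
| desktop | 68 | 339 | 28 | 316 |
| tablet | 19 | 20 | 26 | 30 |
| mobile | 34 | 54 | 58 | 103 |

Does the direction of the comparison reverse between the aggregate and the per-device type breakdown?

Desktop: Campaign Blue 68/339 = 20.1%, the carousel ad 28/316 = 8.9% → Campaign Blue
Tablet: Campaign Blue 19/20 = 95.0%, the carousel ad 26/30 = 86.7% → Campaign Blue
Mobile: Campaign Blue 34/54 = 63.0%, the carousel ad 58/103 = 56.3% → Campaign Blue
Overall: Campaign Blue 121/413 = 29.3%, the carousel ad 112/449 = 24.9% → Campaign Blue
Campaign Blue wins overall and in every device group — no reversal.

No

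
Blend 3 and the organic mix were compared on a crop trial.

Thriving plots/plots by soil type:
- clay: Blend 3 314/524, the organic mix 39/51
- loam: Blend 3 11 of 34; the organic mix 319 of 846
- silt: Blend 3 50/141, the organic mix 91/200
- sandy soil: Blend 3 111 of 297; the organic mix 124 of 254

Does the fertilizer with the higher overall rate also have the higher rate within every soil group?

No

Clay: Blend 3 314/524 = 59.9%, the organic mix 39/51 = 76.5% → the organic mix
Loam: Blend 3 11/34 = 32.4%, the organic mix 319/846 = 37.7% → the organic mix
Silt: Blend 3 50/141 = 35.5%, the organic mix 91/200 = 45.5% → the organic mix
Sandy soil: Blend 3 111/297 = 37.4%, the organic mix 124/254 = 48.8% → the organic mix
Overall: Blend 3 486/996 = 48.8%, the organic mix 573/1351 = 42.4% → Blend 3
The organic mix wins each soil group but Blend 3 wins overall — the comparison reverses. The organic mix's plots skew toward loam, which has a lower base rate.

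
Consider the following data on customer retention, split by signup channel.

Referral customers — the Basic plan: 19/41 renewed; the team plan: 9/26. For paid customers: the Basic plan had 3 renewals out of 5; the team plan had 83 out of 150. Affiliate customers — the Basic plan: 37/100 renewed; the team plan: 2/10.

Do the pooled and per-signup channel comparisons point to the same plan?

Referral: the Basic plan 19/41 = 46.3%, the team plan 9/26 = 34.6% → the Basic plan
Paid: the Basic plan 3/5 = 60.0%, the team plan 83/150 = 55.3% → the Basic plan
Affiliate: the Basic plan 37/100 = 37.0%, the team plan 2/10 = 20.0% → the Basic plan
Overall: the Basic plan 59/146 = 40.4%, the team plan 94/186 = 50.5% → the team plan
The Basic plan wins each signup group but the team plan wins overall — the comparison reverses. The Basic plan's customers skew toward affiliate, which has a lower base rate.

No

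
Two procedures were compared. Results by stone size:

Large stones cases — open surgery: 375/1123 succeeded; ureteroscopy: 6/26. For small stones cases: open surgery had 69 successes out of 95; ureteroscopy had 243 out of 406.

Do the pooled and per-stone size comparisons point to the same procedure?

Large stones: open surgery 375/1123 = 33.4%, ureteroscopy 6/26 = 23.1% → open surgery
Small stones: open surgery 69/95 = 72.6%, ureteroscopy 243/406 = 59.9% → open surgery
Overall: open surgery 444/1218 = 36.5%, ureteroscopy 249/432 = 57.6% → ureteroscopy
Open surgery wins each stone group but ureteroscopy wins overall — the comparison reverses. Open surgery's cases skew toward large stones, which has a lower base rate.

No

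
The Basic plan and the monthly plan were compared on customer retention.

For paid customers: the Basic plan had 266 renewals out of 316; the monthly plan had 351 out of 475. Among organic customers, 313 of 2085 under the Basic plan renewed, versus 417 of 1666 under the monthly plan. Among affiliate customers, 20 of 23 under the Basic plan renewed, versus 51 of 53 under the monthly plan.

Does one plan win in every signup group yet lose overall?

Paid: the Basic plan 266/316 = 84.2%, the monthly plan 351/475 = 73.9% → the Basic plan
Organic: the Basic plan 313/2085 = 15.0%, the monthly plan 417/1666 = 25.0% → the monthly plan
Affiliate: the Basic plan 20/23 = 87.0%, the monthly plan 51/53 = 96.2% → the monthly plan
Overall: the Basic plan 599/2424 = 24.7%, the monthly plan 819/2194 = 37.3% → the monthly plan
Neither sweeps: the Basic plan wins 1 of 3 groups, the monthly plan wins 2. The monthly plan wins overall but not every group — no Simpson reversal.

No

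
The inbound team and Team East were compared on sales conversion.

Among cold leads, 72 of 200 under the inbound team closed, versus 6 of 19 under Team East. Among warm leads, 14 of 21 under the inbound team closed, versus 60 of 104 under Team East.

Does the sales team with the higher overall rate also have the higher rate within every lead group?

Cold: the inbound team 72/200 = 36.0%, Team East 6/19 = 31.6% → the inbound team
Warm: the inbound team 14/21 = 66.7%, Team East 60/104 = 57.7% → the inbound team
Overall: the inbound team 86/221 = 38.9%, Team East 66/123 = 53.7% → Team East
The inbound team wins each lead group but Team East wins overall — the comparison reverses. The inbound team's leads skew toward cold, which has a lower base rate.

No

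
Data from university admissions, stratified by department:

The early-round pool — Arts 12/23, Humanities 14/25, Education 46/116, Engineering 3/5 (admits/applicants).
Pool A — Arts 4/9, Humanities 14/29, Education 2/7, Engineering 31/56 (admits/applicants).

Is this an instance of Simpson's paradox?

Arts: the early-round pool 12/23 = 52.2%, Pool A 4/9 = 44.4% → the early-round pool
Humanities: the early-round pool 14/25 = 56.0%, Pool A 14/29 = 48.3% → the early-round pool
Education: the early-round pool 46/116 = 39.7%, Pool A 2/7 = 28.6% → the early-round pool
Engineering: the early-round pool 3/5 = 60.0%, Pool A 31/56 = 55.4% → the early-round pool
Overall: the early-round pool 75/169 = 44.4%, Pool A 51/101 = 50.5% → Pool A
The early-round pool wins each department group but Pool A wins overall — the comparison reverses. The early-round pool's applicants skew toward Education, which has a lower base rate.

Yes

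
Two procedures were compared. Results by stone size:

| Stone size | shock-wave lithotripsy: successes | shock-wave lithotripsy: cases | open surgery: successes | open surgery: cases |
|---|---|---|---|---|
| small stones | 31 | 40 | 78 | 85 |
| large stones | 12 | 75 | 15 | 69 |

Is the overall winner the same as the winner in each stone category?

Yes

Small stones: shock-wave lithotripsy 31/40 = 77.5%, open surgery 78/85 = 91.8% → open surgery
Large stones: shock-wave lithotripsy 12/75 = 16.0%, open surgery 15/69 = 21.7% → open surgery
Overall: shock-wave lithotripsy 43/115 = 37.4%, open surgery 93/154 = 60.4% → open surgery
Open surgery wins overall and in every stone group — no reversal.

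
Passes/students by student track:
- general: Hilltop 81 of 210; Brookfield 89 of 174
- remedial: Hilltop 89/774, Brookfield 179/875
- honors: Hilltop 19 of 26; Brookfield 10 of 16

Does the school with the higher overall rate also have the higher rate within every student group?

No

General: Hilltop 81/210 = 38.6%, Brookfield 89/174 = 51.1% → Brookfield
Remedial: Hilltop 89/774 = 11.5%, Brookfield 179/875 = 20.5% → Brookfield
Honors: Hilltop 19/26 = 73.1%, Brookfield 10/16 = 62.5% → Hilltop
Overall: Hilltop 189/1010 = 18.7%, Brookfield 278/1065 = 26.1% → Brookfield
Neither sweeps: Hilltop wins 1 of 3 groups, Brookfield wins 2. Brookfield wins overall but not every group — no Simpson reversal.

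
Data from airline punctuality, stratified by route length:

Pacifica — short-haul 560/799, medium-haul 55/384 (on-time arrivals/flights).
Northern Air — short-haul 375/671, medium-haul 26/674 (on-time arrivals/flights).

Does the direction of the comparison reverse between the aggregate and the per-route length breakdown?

No

Short-haul: Pacifica 560/799 = 70.1%, Northern Air 375/671 = 55.9% → Pacifica
Medium-haul: Pacifica 55/384 = 14.3%, Northern Air 26/674 = 3.9% → Pacifica
Overall: Pacifica 615/1183 = 52.0%, Northern Air 401/1345 = 29.8% → Pacifica
Pacifica wins overall and in every route group — no reversal.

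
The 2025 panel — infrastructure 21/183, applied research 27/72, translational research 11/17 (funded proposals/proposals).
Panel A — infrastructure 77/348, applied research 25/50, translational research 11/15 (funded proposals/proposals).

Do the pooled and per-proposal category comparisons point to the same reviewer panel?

Yes

Infrastructure: the 2025 panel 21/183 = 11.5%, Panel A 77/348 = 22.1% → Panel A
Applied research: the 2025 panel 27/72 = 37.5%, Panel A 25/50 = 50.0% → Panel A
Translational research: the 2025 panel 11/17 = 64.7%, Panel A 11/15 = 73.3% → Panel A
Overall: the 2025 panel 59/272 = 21.7%, Panel A 113/413 = 27.4% → Panel A
Panel A wins overall and in every proposal group — no reversal.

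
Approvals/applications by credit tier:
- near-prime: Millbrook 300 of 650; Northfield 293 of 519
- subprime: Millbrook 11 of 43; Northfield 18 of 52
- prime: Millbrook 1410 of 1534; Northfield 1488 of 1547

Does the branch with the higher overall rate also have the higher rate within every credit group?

Near-prime: Millbrook 300/650 = 46.2%, Northfield 293/519 = 56.5% → Northfield
Subprime: Millbrook 11/43 = 25.6%, Northfield 18/52 = 34.6% → Northfield
Prime: Millbrook 1410/1534 = 91.9%, Northfield 1488/1547 = 96.2% → Northfield
Overall: Millbrook 1721/2227 = 77.3%, Northfield 1799/2118 = 84.9% → Northfield
Northfield wins overall and in every credit group — no reversal.

Yes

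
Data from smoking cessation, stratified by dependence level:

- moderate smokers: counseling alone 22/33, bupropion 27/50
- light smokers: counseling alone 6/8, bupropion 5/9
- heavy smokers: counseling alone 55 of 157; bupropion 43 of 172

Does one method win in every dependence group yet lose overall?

Moderate smokers: counseling alone 22/33 = 66.7%, bupropion 27/50 = 54.0% → counseling alone
Light smokers: counseling alone 6/8 = 75.0%, bupropion 5/9 = 55.6% → counseling alone
Heavy smokers: counseling alone 55/157 = 35.0%, bupropion 43/172 = 25.0% → counseling alone
Overall: counseling alone 83/198 = 41.9%, bupropion 75/231 = 32.5% → counseling alone
Counseling alone wins overall and in every dependence group — no reversal.

No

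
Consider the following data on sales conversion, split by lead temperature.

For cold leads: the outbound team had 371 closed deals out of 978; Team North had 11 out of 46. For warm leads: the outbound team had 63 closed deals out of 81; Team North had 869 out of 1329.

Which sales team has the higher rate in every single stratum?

Cold: the outbound team 371/978 = 37.9%, Team North 11/46 = 23.9% → the outbound team
Warm: the outbound team 63/81 = 77.8%, Team North 869/1329 = 65.4% → the outbound team
The outbound team has the higher rate in both groups.

the outbound team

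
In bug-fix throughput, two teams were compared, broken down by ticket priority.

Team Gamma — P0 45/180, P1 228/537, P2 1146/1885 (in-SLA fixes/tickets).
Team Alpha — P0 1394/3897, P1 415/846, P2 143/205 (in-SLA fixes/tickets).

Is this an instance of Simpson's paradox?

P0: Team Gamma 45/180 = 25.0%, Team Alpha 1394/3897 = 35.8% → Team Alpha
P1: Team Gamma 228/537 = 42.5%, Team Alpha 415/846 = 49.1% → Team Alpha
P2: Team Gamma 1146/1885 = 60.8%, Team Alpha 143/205 = 69.8% → Team Alpha
Overall: Team Gamma 1419/2602 = 54.5%, Team Alpha 1952/4948 = 39.5% → Team Gamma
Team Alpha wins each ticket group but Team Gamma wins overall — the comparison reverses. Team Alpha's tickets skew toward P0, which has a lower base rate.

Yes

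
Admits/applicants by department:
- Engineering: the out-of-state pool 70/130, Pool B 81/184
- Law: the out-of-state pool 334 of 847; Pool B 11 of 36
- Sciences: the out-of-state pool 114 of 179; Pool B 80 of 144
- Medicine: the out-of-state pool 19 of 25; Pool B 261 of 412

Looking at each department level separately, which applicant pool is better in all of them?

Engineering: the out-of-state pool 70/130 = 53.8%, Pool B 81/184 = 44.0% → the out-of-state pool
Law: the out-of-state pool 334/847 = 39.4%, Pool B 11/36 = 30.6% → the out-of-state pool
Sciences: the out-of-state pool 114/179 = 63.7%, Pool B 80/144 = 55.6% → the out-of-state pool
Medicine: the out-of-state pool 19/25 = 76.0%, Pool B 261/412 = 63.3% → the out-of-state pool
The out-of-state pool has the higher rate in all 4 groups.

the out-of-state pool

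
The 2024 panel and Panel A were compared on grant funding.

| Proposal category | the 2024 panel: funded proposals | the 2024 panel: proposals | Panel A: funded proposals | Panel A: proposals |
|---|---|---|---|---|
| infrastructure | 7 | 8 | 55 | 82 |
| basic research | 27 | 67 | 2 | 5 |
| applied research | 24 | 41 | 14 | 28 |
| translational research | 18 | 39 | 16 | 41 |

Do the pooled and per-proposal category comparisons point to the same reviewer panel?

No

Infrastructure: the 2024 panel 7/8 = 87.5%, Panel A 55/82 = 67.1% → the 2024 panel
Basic research: the 2024 panel 27/67 = 40.3%, Panel A 2/5 = 40.0% → the 2024 panel
Applied research: the 2024 panel 24/41 = 58.5%, Panel A 14/28 = 50.0% → the 2024 panel
Translational research: the 2024 panel 18/39 = 46.2%, Panel A 16/41 = 39.0% → the 2024 panel
Overall: the 2024 panel 76/155 = 49.0%, Panel A 87/156 = 55.8% → Panel A
The 2024 panel wins each proposal group but Panel A wins overall — the comparison reverses. The 2024 panel's proposals skew toward basic research, which has a lower base rate.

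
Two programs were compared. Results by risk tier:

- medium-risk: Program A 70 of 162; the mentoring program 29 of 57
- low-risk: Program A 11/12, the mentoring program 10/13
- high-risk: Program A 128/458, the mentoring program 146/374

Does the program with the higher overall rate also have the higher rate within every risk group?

Medium-risk: Program A 70/162 = 43.2%, the mentoring program 29/57 = 50.9% → the mentoring program
Low-risk: Program A 11/12 = 91.7%, the mentoring program 10/13 = 76.9% → Program A
High-risk: Program A 128/458 = 27.9%, the mentoring program 146/374 = 39.0% → the mentoring program
Overall: Program A 209/632 = 33.1%, the mentoring program 185/444 = 41.7% → the mentoring program
Neither sweeps: Program A wins 1 of 3 groups, the mentoring program wins 2. The mentoring program wins overall but not every group — no Simpson reversal.

No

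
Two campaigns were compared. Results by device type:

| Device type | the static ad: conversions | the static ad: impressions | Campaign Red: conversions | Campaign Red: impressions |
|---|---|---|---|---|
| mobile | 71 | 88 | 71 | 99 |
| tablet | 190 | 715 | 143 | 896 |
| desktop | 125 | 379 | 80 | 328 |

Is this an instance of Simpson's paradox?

No

Mobile: the static ad 71/88 = 80.7%, Campaign Red 71/99 = 71.7% → the static ad
Tablet: the static ad 190/715 = 26.6%, Campaign Red 143/896 = 16.0% → the static ad
Desktop: the static ad 125/379 = 33.0%, Campaign Red 80/328 = 24.4% → the static ad
Overall: the static ad 386/1182 = 32.7%, Campaign Red 294/1323 = 22.2% → the static ad
The static ad wins overall and in every device group — no reversal.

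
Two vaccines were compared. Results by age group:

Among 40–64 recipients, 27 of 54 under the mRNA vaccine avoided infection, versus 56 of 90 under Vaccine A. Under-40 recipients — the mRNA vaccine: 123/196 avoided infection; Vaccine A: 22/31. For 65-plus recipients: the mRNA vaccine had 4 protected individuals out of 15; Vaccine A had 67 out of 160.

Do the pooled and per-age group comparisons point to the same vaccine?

40–64: the mRNA vaccine 27/54 = 50.0%, Vaccine A 56/90 = 62.2% → Vaccine A
Under-40: the mRNA vaccine 123/196 = 62.8%, Vaccine A 22/31 = 71.0% → Vaccine A
65-plus: the mRNA vaccine 4/15 = 26.7%, Vaccine A 67/160 = 41.9% → Vaccine A
Overall: the mRNA vaccine 154/265 = 58.1%, Vaccine A 145/281 = 51.6% → the mRNA vaccine
Vaccine A wins each age group but the mRNA vaccine wins overall — the comparison reverses. Vaccine A's recipients skew toward 65-plus, which has a lower base rate.

No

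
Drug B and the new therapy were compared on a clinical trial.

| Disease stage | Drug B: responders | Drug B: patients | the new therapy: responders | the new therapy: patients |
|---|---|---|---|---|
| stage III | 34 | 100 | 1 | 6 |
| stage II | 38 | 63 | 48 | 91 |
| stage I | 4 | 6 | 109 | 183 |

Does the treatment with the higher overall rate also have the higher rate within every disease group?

No

Stage III: Drug B 34/100 = 34.0%, the new therapy 1/6 = 16.7% → Drug B
Stage II: Drug B 38/63 = 60.3%, the new therapy 48/91 = 52.7% → Drug B
Stage I: Drug B 4/6 = 66.7%, the new therapy 109/183 = 59.6% → Drug B
Overall: Drug B 76/169 = 45.0%, the new therapy 158/280 = 56.4% → the new therapy
Drug B wins each disease group but the new therapy wins overall — the comparison reverses. Drug B's patients skew toward stage III, which has a lower base rate.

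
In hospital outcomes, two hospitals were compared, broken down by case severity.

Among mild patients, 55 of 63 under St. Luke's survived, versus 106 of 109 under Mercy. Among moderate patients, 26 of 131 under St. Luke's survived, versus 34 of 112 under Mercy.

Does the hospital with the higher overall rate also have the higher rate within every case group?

Mild: St. Luke's 55/63 = 87.3%, Mercy 106/109 = 97.2% → Mercy
Moderate: St. Luke's 26/131 = 19.8%, Mercy 34/112 = 30.4% → Mercy
Overall: St. Luke's 81/194 = 41.8%, Mercy 140/221 = 63.3% → Mercy
Mercy wins overall and in every case group — no reversal.

Yes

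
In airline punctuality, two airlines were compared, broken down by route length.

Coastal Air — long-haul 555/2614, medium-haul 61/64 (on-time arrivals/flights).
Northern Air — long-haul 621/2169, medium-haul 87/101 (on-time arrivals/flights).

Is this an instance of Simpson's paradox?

No

Long-haul: Coastal Air 555/2614 = 21.2%, Northern Air 621/2169 = 28.6% → Northern Air
Medium-haul: Coastal Air 61/64 = 95.3%, Northern Air 87/101 = 86.1% → Coastal Air
Overall: Coastal Air 616/2678 = 23.0%, Northern Air 708/2270 = 31.2% → Northern Air
Neither sweeps: Coastal Air wins 1 of 2 groups, Northern Air wins 1. Northern Air wins overall but not every group — no Simpson reversal.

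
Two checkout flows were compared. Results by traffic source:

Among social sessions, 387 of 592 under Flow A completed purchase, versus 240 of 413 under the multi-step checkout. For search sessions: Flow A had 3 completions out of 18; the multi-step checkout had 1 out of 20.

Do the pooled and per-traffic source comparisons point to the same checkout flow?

Social: Flow A 387/592 = 65.4%, the multi-step checkout 240/413 = 58.1% → Flow A
Search: Flow A 3/18 = 16.7%, the multi-step checkout 1/20 = 5.0% → Flow A
Overall: Flow A 390/610 = 63.9%, the multi-step checkout 241/433 = 55.7% → Flow A
Flow A wins overall and in every traffic group — no reversal.

Yes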